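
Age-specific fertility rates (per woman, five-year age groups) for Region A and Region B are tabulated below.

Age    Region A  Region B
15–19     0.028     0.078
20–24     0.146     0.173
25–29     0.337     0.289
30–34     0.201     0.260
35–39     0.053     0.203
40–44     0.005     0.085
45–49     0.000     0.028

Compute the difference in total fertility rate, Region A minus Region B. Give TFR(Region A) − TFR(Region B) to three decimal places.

Region A:
  Sum of ASFRs = 0.028 + 0.146 + 0.337 + 0.201 + 0.053 + 0.005 + 0.000 = 0.770
  TFR = 5 × 0.770 = 3.85
Region B:
  Sum of ASFRs = 0.078 + 0.173 + 0.289 + 0.260 + 0.203 + 0.085 + 0.028 = 1.116
  TFR = 5 × 1.116 = 5.58
Difference = 3.85 − 5.58 = -1.73

-1.730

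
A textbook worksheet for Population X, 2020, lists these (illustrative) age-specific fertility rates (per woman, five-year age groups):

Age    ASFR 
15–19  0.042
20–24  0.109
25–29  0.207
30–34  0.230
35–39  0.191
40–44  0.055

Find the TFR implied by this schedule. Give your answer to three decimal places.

Sum of ASFRs = 0.042 + 0.109 + 0.207 + 0.230 + 0.191 + 0.055 = 0.834
TFR = 5 × 0.834 = 4.17

4.170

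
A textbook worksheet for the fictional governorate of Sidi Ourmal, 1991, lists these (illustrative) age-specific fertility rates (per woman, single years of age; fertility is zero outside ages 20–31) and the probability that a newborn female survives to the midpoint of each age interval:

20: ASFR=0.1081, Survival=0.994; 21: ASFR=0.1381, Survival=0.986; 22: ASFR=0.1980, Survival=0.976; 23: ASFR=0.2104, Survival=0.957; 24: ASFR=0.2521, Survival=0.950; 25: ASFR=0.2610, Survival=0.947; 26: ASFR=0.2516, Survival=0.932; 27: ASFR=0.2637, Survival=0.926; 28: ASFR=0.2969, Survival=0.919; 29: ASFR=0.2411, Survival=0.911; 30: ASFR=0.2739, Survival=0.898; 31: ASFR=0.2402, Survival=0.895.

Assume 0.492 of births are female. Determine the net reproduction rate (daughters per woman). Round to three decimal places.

1.258

Proportion female at birth = 0.492.
Survival-weighted fertility by age (1·fₓ·Sₓ):
  20: 1 × 0.1081 × 0.994 = 0.10745
  21: 1 × 0.1381 × 0.986 = 0.13617
  22: 1 × 0.1980 × 0.976 = 0.19325
  23: 1 × 0.2104 × 0.957 = 0.20135
  24: 1 × 0.2521 × 0.950 = 0.23950
  25: 1 × 0.2610 × 0.947 = 0.24717
  26: 1 × 0.2516 × 0.932 = 0.23449
  27: 1 × 0.2637 × 0.926 = 0.24419
  28: 1 × 0.2969 × 0.919 = 0.27285
  29: 1 × 0.2411 × 0.911 = 0.21964
  30: 1 × 0.2739 × 0.898 = 0.24596
  31: 1 × 0.2402 × 0.895 = 0.21498
Sum = 2.55700
NRR = 0.492 × 2.55700 = 1.25804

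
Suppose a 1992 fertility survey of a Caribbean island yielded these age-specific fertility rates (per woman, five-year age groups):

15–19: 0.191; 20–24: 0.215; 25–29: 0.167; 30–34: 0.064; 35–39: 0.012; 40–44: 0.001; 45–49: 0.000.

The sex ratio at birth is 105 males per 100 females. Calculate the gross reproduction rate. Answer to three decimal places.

Proportion female at birth = 100 / (100 + 105) = 0.48780.
Sum of ASFRs = 0.191 + 0.215 + 0.167 + 0.064 + 0.012 + 0.001 + 0.000 = 0.650
TFR = 5 × 0.650 = 3.25
GRR = 0.48780 × 3.25 = 1.58535

1.585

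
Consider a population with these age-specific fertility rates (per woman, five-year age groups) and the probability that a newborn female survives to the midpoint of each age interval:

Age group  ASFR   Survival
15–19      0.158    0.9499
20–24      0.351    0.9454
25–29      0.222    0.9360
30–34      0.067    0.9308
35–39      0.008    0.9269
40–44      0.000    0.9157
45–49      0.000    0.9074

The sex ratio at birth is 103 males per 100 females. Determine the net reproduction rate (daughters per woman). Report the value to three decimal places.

1.871

Proportion female at birth = 100 / (100 + 103) = 0.49261.
Survival-weighted fertility by age (5·fₓ·Sₓ):
  15–19: 5 × 0.158 × 0.9499 = 0.75042
  20–24: 5 × 0.351 × 0.9454 = 1.65918
  25–29: 5 × 0.222 × 0.9360 = 1.03896
  30–34: 5 × 0.067 × 0.9308 = 0.31182
  35–39: 5 × 0.008 × 0.9269 = 0.03708
  40–44: 5 × 0.000 × 0.9157 = 0.00000
  45–49: 5 × 0.000 × 0.9074 = 0.00000
Sum = 3.79746
NRR = 0.49261 × 3.79746 = 1.87067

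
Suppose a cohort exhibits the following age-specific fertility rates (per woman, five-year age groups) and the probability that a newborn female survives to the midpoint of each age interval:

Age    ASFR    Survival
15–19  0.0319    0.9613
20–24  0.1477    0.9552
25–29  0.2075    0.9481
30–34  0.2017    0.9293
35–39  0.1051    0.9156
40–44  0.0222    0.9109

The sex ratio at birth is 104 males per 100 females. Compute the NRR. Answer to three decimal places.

Proportion female at birth = 100 / (100 + 104) = 0.49020.
Weighting each age-specific rate by interval width and survival:
  15–19: 5 × 0.0319 × 0.9613 = 0.15333
  20–24: 5 × 0.1477 × 0.9552 = 0.70542
  25–29: 5 × 0.2075 × 0.9481 = 0.98365
  30–34: 5 × 0.2017 × 0.9293 = 0.93720
  35–39: 5 × 0.1051 × 0.9156 = 0.48115
  40–44: 5 × 0.0222 × 0.9109 = 0.10111
Sum = 3.36186
NRR = 0.49020 × 3.36186 = 1.64798
With NRR above 1 the population is above replacement fertility.

1.648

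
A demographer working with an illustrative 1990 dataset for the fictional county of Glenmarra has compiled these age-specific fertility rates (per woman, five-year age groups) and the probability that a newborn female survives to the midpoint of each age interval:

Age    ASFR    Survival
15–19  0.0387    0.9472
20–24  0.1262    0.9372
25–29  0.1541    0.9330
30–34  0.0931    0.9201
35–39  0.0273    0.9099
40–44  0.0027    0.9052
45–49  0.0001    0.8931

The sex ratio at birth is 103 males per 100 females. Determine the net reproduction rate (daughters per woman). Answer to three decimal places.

Proportion female at birth = 100 / (100 + 103) = 0.49261.
Per-age-group product (5 × ASFR × survival probability):
  15–19: 5 × 0.0387 × 0.9472 = 0.18328
  20–24: 5 × 0.1262 × 0.9372 = 0.59137
  25–29: 5 × 0.1541 × 0.9330 = 0.71888
  30–34: 5 × 0.0931 × 0.9201 = 0.42831
  35–39: 5 × 0.0273 × 0.9099 = 0.12420
  40–44: 5 × 0.0027 × 0.9052 = 0.01222
  45–49: 5 × 0.0001 × 0.8931 = 0.00045
Sum = 2.05871
NRR = 0.49261 × 2.05871 = 1.01414
An NRR exceeding 1 indicates intrinsic growth under these rates.

1.014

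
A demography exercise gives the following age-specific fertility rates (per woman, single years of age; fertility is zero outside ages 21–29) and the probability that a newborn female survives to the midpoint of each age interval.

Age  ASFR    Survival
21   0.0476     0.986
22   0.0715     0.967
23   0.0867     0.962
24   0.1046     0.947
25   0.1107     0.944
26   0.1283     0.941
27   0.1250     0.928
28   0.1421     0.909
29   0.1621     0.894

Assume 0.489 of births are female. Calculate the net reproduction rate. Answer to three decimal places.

0.447

Proportion female at birth = 0.489.
Each age group contributes 1 × ASFR × survival:
  21: 1 × 0.0476 × 0.986 = 0.04693
  22: 1 × 0.0715 × 0.967 = 0.06914
  23: 1 × 0.0867 × 0.962 = 0.08341
  24: 1 × 0.1046 × 0.947 = 0.09906
  25: 1 × 0.1107 × 0.944 = 0.10450
  26: 1 × 0.1283 × 0.941 = 0.12073
  27: 1 × 0.1250 × 0.928 = 0.11600
  28: 1 × 0.1421 × 0.909 = 0.12917
  29: 1 × 0.1621 × 0.894 = 0.14492
Sum = 0.91386
NRR = 0.489 × 0.91386 = 0.44688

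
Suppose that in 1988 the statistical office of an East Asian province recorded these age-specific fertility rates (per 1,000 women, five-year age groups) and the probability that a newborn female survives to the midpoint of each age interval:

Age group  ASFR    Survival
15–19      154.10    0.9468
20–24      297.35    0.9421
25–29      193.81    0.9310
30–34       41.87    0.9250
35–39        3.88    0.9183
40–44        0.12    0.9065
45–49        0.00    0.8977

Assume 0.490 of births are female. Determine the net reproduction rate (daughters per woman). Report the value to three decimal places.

Proportion female at birth = 0.490.
Survival-weighted fertility by age (5·fₓ·Sₓ):
  15–19: 5 × 154.10/1000 × 0.9468 = 0.72951
  20–24: 5 × 297.35/1000 × 0.9421 = 1.40067
  25–29: 5 × 193.81/1000 × 0.9310 = 0.90219
  30–34: 5 × 41.87/1000 × 0.9250 = 0.19365
  35–39: 5 × 3.88/1000 × 0.9183 = 0.01782
  40–44: 5 × 0.12/1000 × 0.9065 = 0.00054
  45–49: 5 × 0.00/1000 × 0.8977 = 0.00000
Sum = 3.24438
NRR = 0.490 × 3.24438 = 1.58975

1.590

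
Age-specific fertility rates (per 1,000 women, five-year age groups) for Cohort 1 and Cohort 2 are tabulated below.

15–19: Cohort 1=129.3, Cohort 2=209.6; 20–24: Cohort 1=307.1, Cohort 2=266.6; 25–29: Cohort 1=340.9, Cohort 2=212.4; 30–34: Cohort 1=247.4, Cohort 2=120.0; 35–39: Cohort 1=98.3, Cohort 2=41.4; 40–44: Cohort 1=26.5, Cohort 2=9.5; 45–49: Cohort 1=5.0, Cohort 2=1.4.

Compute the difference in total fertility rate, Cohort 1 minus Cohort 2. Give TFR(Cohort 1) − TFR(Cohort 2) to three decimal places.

1.468

Cohort 1:
  Sum of ASFRs = 129.3 + 307.1 + 340.9 + 247.4 + 98.3 + 26.5 + 5.0 = 1154.5
  TFR = 5 × 1154.5 / 1000 = 5.7725
Cohort 2:
  Sum of ASFRs = 209.6 + 266.6 + 212.4 + 120.0 + 41.4 + 9.5 + 1.4 = 860.9
  TFR = 5 × 860.9 / 1000 = 4.3045
Difference = 5.7725 − 4.3045 = 1.468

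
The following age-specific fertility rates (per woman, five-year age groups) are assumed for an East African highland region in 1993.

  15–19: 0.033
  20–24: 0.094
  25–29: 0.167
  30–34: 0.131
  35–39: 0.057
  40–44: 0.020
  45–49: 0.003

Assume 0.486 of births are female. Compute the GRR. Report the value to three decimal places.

Proportion female at birth = 0.486.
Sum of ASFRs = 0.033 + 0.094 + 0.167 + 0.131 + 0.057 + 0.020 + 0.003 = 0.505
TFR = 5 × 0.505 = 2.525
GRR = 0.486 × 2.525 = 1.22715

1.227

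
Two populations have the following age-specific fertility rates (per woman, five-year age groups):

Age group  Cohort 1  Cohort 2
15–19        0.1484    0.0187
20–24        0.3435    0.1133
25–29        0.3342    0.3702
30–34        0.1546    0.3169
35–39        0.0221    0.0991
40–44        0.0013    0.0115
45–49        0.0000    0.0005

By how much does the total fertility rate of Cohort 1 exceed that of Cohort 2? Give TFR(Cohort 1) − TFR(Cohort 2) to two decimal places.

0.37

Cohort 1:
  Sum of ASFRs = 0.1484 + 0.3435 + 0.3342 + 0.1546 + 0.0221 + 0.0013 + 0.0000 = 1.0041
  TFR = 5 × 1.0041 = 5.0205
Cohort 2:
  Sum of ASFRs = 0.0187 + 0.1133 + 0.3702 + 0.3169 + 0.0991 + 0.0115 + 0.0005 = 0.9302
  TFR = 5 × 0.9302 = 4.651
Difference = 5.0205 − 4.651 = 0.3695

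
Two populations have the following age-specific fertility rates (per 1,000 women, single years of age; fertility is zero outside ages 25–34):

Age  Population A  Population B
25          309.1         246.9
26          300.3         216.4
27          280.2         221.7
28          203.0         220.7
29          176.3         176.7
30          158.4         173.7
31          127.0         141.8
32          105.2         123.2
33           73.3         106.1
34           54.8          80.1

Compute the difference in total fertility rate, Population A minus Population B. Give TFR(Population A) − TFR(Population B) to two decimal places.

0.08

Population A:
  Sum of ASFRs = 309.1 + 300.3 + 280.2 + 203.0 + 176.3 + 158.4 + 127.0 + 105.2 + 73.3 + 54.8 = 1787.6
  TFR = 1787.6 / 1000 = 1.7876
Population B:
  Sum of ASFRs = 246.9 + 216.4 + 221.7 + 220.7 + 176.7 + 173.7 + 141.8 + 123.2 + 106.1 + 80.1 = 1707.3
  TFR = 1707.3 / 1000 = 1.7073
Difference = 1.7876 − 1.7073 = 0.0803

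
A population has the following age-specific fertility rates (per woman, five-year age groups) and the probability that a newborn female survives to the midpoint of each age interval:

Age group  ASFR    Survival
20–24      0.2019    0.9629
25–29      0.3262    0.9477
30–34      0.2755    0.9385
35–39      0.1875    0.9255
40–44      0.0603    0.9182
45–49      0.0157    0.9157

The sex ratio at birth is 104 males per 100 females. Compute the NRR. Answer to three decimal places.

Proportion female at birth = 100 / (100 + 104) = 0.49020.
Per-age-group product (5 × ASFR × survival probability):
  20–24: 5 × 0.2019 × 0.9629 = 0.97205
  25–29: 5 × 0.3262 × 0.9477 = 1.54570
  30–34: 5 × 0.2755 × 0.9385 = 1.29278
  35–39: 5 × 0.1875 × 0.9255 = 0.86766
  40–44: 5 × 0.0603 × 0.9182 = 0.27684
  45–49: 5 × 0.0157 × 0.9157 = 0.07188
Sum = 5.02691
NRR = 0.49020 × 5.02691 = 2.46419
NRR > 1, so each generation more than replaces itself.

2.464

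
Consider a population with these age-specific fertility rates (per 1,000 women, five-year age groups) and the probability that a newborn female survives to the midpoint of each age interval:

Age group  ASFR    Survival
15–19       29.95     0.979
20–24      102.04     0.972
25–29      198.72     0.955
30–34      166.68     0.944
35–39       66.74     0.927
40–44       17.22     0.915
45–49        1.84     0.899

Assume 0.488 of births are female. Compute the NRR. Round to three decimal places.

1.354

Proportion female at birth = 0.488.
Per-age-group product (5 × ASFR × survival probability):
  15–19: 5 × 29.95/1000 × 0.979 = 0.14661
  20–24: 5 × 102.04/1000 × 0.972 = 0.49591
  25–29: 5 × 198.72/1000 × 0.955 = 0.94889
  30–34: 5 × 166.68/1000 × 0.944 = 0.78673
  35–39: 5 × 66.74/1000 × 0.927 = 0.30934
  40–44: 5 × 17.22/1000 × 0.915 = 0.07878
  45–49: 5 × 1.84/1000 × 0.899 = 0.00827
Sum = 2.77453
NRR = 0.488 × 2.77453 = 1.35397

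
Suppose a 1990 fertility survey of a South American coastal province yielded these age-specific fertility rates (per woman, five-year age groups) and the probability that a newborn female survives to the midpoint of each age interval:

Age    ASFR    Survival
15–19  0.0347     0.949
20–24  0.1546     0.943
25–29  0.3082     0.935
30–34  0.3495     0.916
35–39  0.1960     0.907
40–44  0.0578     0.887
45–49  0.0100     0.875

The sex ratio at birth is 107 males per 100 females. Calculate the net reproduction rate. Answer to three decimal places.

Proportion female at birth = 100 / (100 + 107) = 0.48309.
Per-age-group product (5 × ASFR × survival probability):
  15–19: 5 × 0.0347 × 0.949 = 0.16465
  20–24: 5 × 0.1546 × 0.943 = 0.72894
  25–29: 5 × 0.3082 × 0.935 = 1.44084
  30–34: 5 × 0.3495 × 0.916 = 1.60071
  35–39: 5 × 0.1960 × 0.907 = 0.88886
  40–44: 5 × 0.0578 × 0.887 = 0.25634
  45–49: 5 × 0.0100 × 0.875 = 0.04375
Sum = 5.12409
NRR = 0.48309 × 5.12409 = 2.47540

2.475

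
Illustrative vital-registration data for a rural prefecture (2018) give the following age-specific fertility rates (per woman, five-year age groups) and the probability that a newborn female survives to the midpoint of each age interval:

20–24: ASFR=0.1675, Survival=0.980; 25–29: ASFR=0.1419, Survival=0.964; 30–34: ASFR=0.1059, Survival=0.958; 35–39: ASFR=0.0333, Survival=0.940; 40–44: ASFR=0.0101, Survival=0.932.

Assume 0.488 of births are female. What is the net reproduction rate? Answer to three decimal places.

1.081

Proportion female at birth = 0.488.
Per-age-group product (5 × ASFR × survival probability):
  20–24: 5 × 0.1675 × 0.980 = 0.82075
  25–29: 5 × 0.1419 × 0.964 = 0.68396
  30–34: 5 × 0.1059 × 0.958 = 0.50726
  35–39: 5 × 0.0333 × 0.940 = 0.15651
  40–44: 5 × 0.0101 × 0.932 = 0.04707
Sum = 2.21555
NRR = 0.488 × 2.21555 = 1.08119
NRR > 1, so each generation more than replaces itself.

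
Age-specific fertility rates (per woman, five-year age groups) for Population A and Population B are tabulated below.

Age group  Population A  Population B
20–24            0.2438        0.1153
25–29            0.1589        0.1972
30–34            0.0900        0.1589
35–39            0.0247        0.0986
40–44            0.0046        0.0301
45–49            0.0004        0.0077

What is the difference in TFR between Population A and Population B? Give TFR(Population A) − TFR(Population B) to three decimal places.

-0.427

Population A:
  Sum of ASFRs = 0.2438 + 0.1589 + 0.0900 + 0.0247 + 0.0046 + 0.0004 = 0.5224
  TFR = 5 × 0.5224 = 2.612
Population B:
  Sum of ASFRs = 0.1153 + 0.1972 + 0.1589 + 0.0986 + 0.0301 + 0.0077 = 0.6078
  TFR = 5 × 0.6078 = 3.039
Difference = 2.612 − 3.039 = -0.427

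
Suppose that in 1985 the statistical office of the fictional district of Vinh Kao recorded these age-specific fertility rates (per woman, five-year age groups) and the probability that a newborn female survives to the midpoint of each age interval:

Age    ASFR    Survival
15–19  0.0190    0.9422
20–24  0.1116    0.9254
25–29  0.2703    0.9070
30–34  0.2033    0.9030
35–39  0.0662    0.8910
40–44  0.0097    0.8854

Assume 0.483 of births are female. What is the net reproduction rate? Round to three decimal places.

Proportion female at birth = 0.483.
Weighting each age-specific rate by interval width and survival:
  15–19: 5 × 0.0190 × 0.9422 = 0.08951
  20–24: 5 × 0.1116 × 0.9254 = 0.51637
  25–29: 5 × 0.2703 × 0.9070 = 1.22581
  30–34: 5 × 0.2033 × 0.9030 = 0.91790
  35–39: 5 × 0.0662 × 0.8910 = 0.29492
  40–44: 5 × 0.0097 × 0.8854 = 0.04294
Sum = 3.08745
NRR = 0.483 × 3.08745 = 1.49124
NRR > 1, so each generation more than replaces itself.

1.491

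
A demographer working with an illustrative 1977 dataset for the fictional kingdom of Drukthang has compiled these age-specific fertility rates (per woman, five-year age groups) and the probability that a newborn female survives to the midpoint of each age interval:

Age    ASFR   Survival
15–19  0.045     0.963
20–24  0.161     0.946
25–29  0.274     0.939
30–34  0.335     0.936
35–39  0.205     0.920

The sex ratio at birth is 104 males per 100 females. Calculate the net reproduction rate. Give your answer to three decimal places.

2.341

Proportion female at birth = 100 / (100 + 104) = 0.49020.
Survival-weighted fertility by age (5·fₓ·Sₓ):
  15–19: 5 × 0.045 × 0.963 = 0.21668
  20–24: 5 × 0.161 × 0.946 = 0.76153
  25–29: 5 × 0.274 × 0.939 = 1.28643
  30–34: 5 × 0.335 × 0.936 = 1.56780
  35–39: 5 × 0.205 × 0.920 = 0.94300
Sum = 4.77544
NRR = 0.49020 × 4.77544 = 2.34092
NRR > 1, so each generation more than replaces itself.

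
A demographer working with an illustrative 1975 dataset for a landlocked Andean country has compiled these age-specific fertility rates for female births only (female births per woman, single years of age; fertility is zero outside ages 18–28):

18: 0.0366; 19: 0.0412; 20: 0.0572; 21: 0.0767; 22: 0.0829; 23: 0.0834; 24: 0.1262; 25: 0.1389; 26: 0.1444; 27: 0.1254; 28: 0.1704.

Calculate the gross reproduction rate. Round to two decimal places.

Sum of female ASFRs = 0.0366 + 0.0412 + 0.0572 + 0.0767 + 0.0829 + 0.0834 + 0.1262 + 0.1389 + 0.1444 + 0.1254 + 0.1704 = 1.0833
GRR = 1.0833

1.08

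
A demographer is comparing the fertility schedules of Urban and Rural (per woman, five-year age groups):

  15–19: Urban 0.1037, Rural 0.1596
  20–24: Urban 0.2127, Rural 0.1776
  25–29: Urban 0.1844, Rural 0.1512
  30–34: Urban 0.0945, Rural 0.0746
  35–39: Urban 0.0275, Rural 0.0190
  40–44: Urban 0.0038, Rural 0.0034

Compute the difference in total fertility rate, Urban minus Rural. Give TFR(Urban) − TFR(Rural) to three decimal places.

Urban:
  Sum of ASFRs = 0.1037 + 0.2127 + 0.1844 + 0.0945 + 0.0275 + 0.0038 = 0.6266
  TFR = 5 × 0.6266 = 3.133
Rural:
  Sum of ASFRs = 0.1596 + 0.1776 + 0.1512 + 0.0746 + 0.0190 + 0.0034 = 0.5854
  TFR = 5 × 0.5854 = 2.927
Difference = 3.133 − 2.927 = 0.206

0.206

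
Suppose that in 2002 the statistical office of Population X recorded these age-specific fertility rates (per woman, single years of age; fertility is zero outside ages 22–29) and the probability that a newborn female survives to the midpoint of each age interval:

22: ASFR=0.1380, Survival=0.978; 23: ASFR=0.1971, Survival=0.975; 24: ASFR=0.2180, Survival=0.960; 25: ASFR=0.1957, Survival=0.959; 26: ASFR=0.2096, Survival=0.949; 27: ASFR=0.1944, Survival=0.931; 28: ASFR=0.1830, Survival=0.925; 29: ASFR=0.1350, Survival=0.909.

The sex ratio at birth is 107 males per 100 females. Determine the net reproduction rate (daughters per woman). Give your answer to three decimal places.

0.674

Proportion female at birth = 100 / (100 + 107) = 0.48309.
Survival-weighted fertility by age (1·fₓ·Sₓ):
  22: 1 × 0.1380 × 0.978 = 0.13496
  23: 1 × 0.1971 × 0.975 = 0.19217
  24: 1 × 0.2180 × 0.960 = 0.20928
  25: 1 × 0.1957 × 0.959 = 0.18768
  26: 1 × 0.2096 × 0.949 = 0.19891
  27: 1 × 0.1944 × 0.931 = 0.18099
  28: 1 × 0.1830 × 0.925 = 0.16928
  29: 1 × 0.1350 × 0.909 = 0.12272
Sum = 1.39599
NRR = 0.48309 × 1.39599 = 0.67439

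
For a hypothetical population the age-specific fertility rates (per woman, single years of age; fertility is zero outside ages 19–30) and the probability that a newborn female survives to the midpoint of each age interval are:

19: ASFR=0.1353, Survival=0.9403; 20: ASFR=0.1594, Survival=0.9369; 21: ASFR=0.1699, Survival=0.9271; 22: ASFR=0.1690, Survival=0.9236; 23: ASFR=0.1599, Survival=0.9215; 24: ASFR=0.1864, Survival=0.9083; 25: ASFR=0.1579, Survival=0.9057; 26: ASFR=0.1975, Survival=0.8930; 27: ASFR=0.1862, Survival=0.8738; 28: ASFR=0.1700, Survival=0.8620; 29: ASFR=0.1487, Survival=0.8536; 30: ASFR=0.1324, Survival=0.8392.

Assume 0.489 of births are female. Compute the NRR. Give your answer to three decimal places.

0.867

Proportion female at birth = 0.489.
Each age group contributes 1 × ASFR × survival:
  19: 1 × 0.1353 × 0.9403 = 0.12722
  20: 1 × 0.1594 × 0.9369 = 0.14934
  21: 1 × 0.1699 × 0.9271 = 0.15751
  22: 1 × 0.1690 × 0.9236 = 0.15609
  23: 1 × 0.1599 × 0.9215 = 0.14735
  24: 1 × 0.1864 × 0.9083 = 0.16931
  25: 1 × 0.1579 × 0.9057 = 0.14301
  26: 1 × 0.1975 × 0.8930 = 0.17637
  27: 1 × 0.1862 × 0.8738 = 0.16270
  28: 1 × 0.1700 × 0.8620 = 0.14654
  29: 1 × 0.1487 × 0.8536 = 0.12693
  30: 1 × 0.1324 × 0.8392 = 0.11111
Sum = 1.77348
NRR = 0.489 × 1.77348 = 0.86723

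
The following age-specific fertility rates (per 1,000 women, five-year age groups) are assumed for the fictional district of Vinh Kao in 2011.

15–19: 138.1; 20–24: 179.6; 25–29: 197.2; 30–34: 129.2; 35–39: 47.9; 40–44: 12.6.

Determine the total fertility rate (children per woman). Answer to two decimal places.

3.52

Sum of ASFRs = 138.1 + 179.6 + 197.2 + 129.2 + 47.9 + 12.6 = 704.6
TFR = 5 × 704.6 / 1000 = 3.523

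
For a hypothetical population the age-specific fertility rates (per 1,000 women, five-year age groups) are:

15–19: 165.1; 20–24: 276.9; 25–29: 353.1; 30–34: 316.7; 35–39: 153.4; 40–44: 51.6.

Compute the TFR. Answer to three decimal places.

Sum of ASFRs = 165.1 + 276.9 + 353.1 + 316.7 + 153.4 + 51.6 = 1316.8
TFR = 5 × 1316.8 / 1000 = 6.584

6.584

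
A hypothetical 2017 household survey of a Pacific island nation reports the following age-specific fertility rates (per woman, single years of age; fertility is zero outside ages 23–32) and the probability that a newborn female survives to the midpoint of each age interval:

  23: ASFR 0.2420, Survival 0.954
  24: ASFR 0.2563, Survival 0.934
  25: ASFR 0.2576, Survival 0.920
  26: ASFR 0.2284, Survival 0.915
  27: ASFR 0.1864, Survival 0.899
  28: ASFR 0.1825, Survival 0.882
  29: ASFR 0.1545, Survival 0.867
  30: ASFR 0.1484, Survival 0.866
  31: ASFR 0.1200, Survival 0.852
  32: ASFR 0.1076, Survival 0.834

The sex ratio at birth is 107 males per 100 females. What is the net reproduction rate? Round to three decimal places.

0.821

Proportion female at birth = 100 / (100 + 107) = 0.48309.
Weighting each age-specific rate by interval width and survival:
  23: 1 × 0.2420 × 0.954 = 0.23087
  24: 1 × 0.2563 × 0.934 = 0.23938
  25: 1 × 0.2576 × 0.920 = 0.23699
  26: 1 × 0.2284 × 0.915 = 0.20899
  27: 1 × 0.1864 × 0.899 = 0.16757
  28: 1 × 0.1825 × 0.882 = 0.16097
  29: 1 × 0.1545 × 0.867 = 0.13395
  30: 1 × 0.1484 × 0.866 = 0.12851
  31: 1 × 0.1200 × 0.852 = 0.10224
  32: 1 × 0.1076 × 0.834 = 0.08974
Sum = 1.69921
NRR = 0.48309 × 1.69921 = 0.82087
With NRR below 1 the population is below replacement fertility.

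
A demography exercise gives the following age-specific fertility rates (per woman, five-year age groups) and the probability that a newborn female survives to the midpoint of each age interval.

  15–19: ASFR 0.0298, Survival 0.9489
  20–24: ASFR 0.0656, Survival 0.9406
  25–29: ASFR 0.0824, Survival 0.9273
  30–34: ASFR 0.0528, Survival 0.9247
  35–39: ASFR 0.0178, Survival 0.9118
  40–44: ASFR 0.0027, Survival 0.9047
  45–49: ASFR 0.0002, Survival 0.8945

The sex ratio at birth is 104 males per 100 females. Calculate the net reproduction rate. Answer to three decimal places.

Proportion female at birth = 100 / (100 + 104) = 0.49020.
Each age group contributes 5 × ASFR × survival:
  15–19: 5 × 0.0298 × 0.9489 = 0.14139
  20–24: 5 × 0.0656 × 0.9406 = 0.30852
  25–29: 5 × 0.0824 × 0.9273 = 0.38205
  30–34: 5 × 0.0528 × 0.9247 = 0.24412
  35–39: 5 × 0.0178 × 0.9118 = 0.08115
  40–44: 5 × 0.0027 × 0.9047 = 0.01221
  45–49: 5 × 0.0002 × 0.8945 = 0.00089
Sum = 1.17033
NRR = 0.49020 × 1.17033 = 0.57370
NRR < 1, so the cohort does not fully replace itself.

0.574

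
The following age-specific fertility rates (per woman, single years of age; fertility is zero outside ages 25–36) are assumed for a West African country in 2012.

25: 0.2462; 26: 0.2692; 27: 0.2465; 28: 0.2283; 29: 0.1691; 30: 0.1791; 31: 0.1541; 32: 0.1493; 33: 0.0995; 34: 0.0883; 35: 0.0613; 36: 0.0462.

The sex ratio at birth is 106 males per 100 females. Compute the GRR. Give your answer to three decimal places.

0.940

Proportion female at birth = 100 / (100 + 106) = 0.48544.
Sum of ASFRs = 0.2462 + 0.2692 + 0.2465 + 0.2283 + 0.1691 + 0.1791 + 0.1541 + 0.1493 + 0.0995 + 0.0883 + 0.0613 + 0.0462 = 1.9371
TFR = 1.9371
GRR = 0.48544 × 1.9371 = 0.94035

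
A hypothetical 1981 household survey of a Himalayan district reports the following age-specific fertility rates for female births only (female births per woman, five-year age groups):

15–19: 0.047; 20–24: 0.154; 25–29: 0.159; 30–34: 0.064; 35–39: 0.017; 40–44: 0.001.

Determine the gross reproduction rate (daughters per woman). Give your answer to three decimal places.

Sum of female ASFRs = 0.047 + 0.154 + 0.159 + 0.064 + 0.017 + 0.001 = 0.442
GRR = 5 × 0.442 = 2.21

2.210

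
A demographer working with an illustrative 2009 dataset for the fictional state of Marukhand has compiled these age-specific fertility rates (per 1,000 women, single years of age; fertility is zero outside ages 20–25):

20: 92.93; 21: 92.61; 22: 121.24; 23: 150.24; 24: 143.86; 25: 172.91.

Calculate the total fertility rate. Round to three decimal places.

Sum of ASFRs = 92.93 + 92.61 + 121.24 + 150.24 + 143.86 + 172.91 = 773.79
TFR = 773.79 / 1000 = 0.77379

0.774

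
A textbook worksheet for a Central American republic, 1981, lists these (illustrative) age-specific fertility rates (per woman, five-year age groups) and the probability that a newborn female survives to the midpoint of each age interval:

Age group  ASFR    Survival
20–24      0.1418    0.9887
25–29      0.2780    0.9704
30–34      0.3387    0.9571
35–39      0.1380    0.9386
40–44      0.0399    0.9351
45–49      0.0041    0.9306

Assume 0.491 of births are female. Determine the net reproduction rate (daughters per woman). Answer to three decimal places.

2.221

Proportion female at birth = 0.491.
Each age group contributes 5 × ASFR × survival:
  20–24: 5 × 0.1418 × 0.9887 = 0.70099
  25–29: 5 × 0.2780 × 0.9704 = 1.34886
  30–34: 5 × 0.3387 × 0.9571 = 1.62085
  35–39: 5 × 0.1380 × 0.9386 = 0.64763
  40–44: 5 × 0.0399 × 0.9351 = 0.18655
  45–49: 5 × 0.0041 × 0.9306 = 0.01908
Sum = 4.52396
NRR = 0.491 × 4.52396 = 2.22126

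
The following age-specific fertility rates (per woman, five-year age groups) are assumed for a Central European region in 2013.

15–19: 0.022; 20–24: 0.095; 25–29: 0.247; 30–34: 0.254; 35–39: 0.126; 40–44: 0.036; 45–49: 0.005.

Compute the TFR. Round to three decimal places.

Sum of ASFRs = 0.022 + 0.095 + 0.247 + 0.254 + 0.126 + 0.036 + 0.005 = 0.785
TFR = 5 × 0.785 = 3.925

3.925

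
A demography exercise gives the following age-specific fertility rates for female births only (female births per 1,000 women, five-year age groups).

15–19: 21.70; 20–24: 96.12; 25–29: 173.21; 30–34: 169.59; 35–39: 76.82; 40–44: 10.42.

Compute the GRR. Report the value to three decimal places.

2.739

Sum of female ASFRs = 21.70 + 96.12 + 173.21 + 169.59 + 76.82 + 10.42 = 547.86
GRR = 5 × 547.86 / 1000 = 2.7393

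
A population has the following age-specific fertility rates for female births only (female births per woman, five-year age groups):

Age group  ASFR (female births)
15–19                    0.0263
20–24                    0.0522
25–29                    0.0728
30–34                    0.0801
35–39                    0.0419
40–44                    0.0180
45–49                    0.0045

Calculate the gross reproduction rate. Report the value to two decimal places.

1.48

Sum of female ASFRs = 0.0263 + 0.0522 + 0.0728 + 0.0801 + 0.0419 + 0.0180 + 0.0045 = 0.2958
GRR = 5 × 0.2958 = 1.479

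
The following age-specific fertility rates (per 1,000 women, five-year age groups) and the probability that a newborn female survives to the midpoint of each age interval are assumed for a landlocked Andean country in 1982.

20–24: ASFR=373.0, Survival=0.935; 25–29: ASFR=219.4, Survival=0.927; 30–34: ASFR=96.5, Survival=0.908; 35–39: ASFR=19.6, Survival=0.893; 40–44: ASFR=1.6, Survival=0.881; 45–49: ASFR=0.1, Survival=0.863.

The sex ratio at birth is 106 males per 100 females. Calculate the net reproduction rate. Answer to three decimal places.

1.599

Proportion female at birth = 100 / (100 + 106) = 0.48544.
Per-age-group product (5 × ASFR × survival probability):
  20–24: 5 × 373.0/1000 × 0.935 = 1.74378
  25–29: 5 × 219.4/1000 × 0.927 = 1.01692
  30–34: 5 × 96.5/1000 × 0.908 = 0.43811
  35–39: 5 × 19.6/1000 × 0.893 = 0.08751
  40–44: 5 × 1.6/1000 × 0.881 = 0.00705
  45–49: 5 × 0.1/1000 × 0.863 = 0.00043
Sum = 3.29380
NRR = 0.48544 × 3.29380 = 1.59894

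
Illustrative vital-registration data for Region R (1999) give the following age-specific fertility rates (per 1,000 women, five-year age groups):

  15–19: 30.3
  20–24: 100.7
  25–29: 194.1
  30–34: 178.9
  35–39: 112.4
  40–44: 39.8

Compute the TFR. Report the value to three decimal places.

3.281

Sum of ASFRs = 30.3 + 100.7 + 194.1 + 178.9 + 112.4 + 39.8 = 656.2
TFR = 5 × 656.2 / 1000 = 3.281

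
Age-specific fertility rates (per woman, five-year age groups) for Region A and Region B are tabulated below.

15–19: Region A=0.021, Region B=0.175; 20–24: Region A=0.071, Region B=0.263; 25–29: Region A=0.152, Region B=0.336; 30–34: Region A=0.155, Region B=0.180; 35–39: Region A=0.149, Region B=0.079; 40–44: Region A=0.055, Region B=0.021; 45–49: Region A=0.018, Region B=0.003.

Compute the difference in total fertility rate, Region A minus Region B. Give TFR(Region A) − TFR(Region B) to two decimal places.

-2.18

Region A:
  Sum of ASFRs = 0.021 + 0.071 + 0.152 + 0.155 + 0.149 + 0.055 + 0.018 = 0.621
  TFR = 5 × 0.621 = 3.105
Region B:
  Sum of ASFRs = 0.175 + 0.263 + 0.336 + 0.180 + 0.079 + 0.021 + 0.003 = 1.057
  TFR = 5 × 1.057 = 5.285
Difference = 3.105 − 5.285 = -2.18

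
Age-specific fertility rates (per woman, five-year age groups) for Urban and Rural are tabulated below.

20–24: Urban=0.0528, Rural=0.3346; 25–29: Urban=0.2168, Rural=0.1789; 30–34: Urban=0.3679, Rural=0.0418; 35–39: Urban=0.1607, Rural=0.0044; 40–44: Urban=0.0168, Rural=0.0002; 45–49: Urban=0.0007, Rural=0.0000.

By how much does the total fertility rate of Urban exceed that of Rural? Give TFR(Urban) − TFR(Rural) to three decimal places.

1.279

Urban:
  Sum of ASFRs = 0.0528 + 0.2168 + 0.3679 + 0.1607 + 0.0168 + 0.0007 = 0.8157
  TFR = 5 × 0.8157 = 4.0785
Rural:
  Sum of ASFRs = 0.3346 + 0.1789 + 0.0418 + 0.0044 + 0.0002 + 0.0000 = 0.5599
  TFR = 5 × 0.5599 = 2.7995
Difference = 4.0785 − 2.7995 = 1.279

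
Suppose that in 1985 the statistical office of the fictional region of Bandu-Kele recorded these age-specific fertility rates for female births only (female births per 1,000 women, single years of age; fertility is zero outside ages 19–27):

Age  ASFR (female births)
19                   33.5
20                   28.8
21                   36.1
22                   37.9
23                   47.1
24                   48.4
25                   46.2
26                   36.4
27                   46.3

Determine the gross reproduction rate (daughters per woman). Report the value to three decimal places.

Sum of female ASFRs = 33.5 + 28.8 + 36.1 + 37.9 + 47.1 + 48.4 + 46.2 + 36.4 + 46.3 = 360.7
GRR = 360.7 / 1000 = 0.3607

0.361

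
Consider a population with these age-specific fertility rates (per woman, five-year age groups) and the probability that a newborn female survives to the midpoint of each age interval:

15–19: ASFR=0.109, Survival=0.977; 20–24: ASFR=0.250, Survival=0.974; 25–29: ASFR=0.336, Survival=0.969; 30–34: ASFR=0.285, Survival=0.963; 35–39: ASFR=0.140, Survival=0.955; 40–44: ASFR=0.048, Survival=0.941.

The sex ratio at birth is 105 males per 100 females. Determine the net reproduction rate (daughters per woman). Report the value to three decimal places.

Proportion female at birth = 100 / (100 + 105) = 0.48780.
Weighting each age-specific rate by interval width and survival:
  15–19: 5 × 0.109 × 0.977 = 0.53247
  20–24: 5 × 0.250 × 0.974 = 1.21750
  25–29: 5 × 0.336 × 0.969 = 1.62792
  30–34: 5 × 0.285 × 0.963 = 1.37228
  35–39: 5 × 0.140 × 0.955 = 0.66850
  40–44: 5 × 0.048 × 0.941 = 0.22584
Sum = 5.64451
NRR = 0.48780 × 5.64451 = 2.75339
With NRR above 1 the population is above replacement fertility.

2.753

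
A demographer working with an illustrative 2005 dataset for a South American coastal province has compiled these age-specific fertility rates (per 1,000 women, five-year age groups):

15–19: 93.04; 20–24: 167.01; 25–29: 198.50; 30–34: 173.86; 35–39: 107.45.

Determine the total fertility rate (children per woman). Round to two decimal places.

Sum of ASFRs = 93.04 + 167.01 + 198.50 + 173.86 + 107.45 = 739.86
TFR = 5 × 739.86 / 1000 = 3.6993

3.70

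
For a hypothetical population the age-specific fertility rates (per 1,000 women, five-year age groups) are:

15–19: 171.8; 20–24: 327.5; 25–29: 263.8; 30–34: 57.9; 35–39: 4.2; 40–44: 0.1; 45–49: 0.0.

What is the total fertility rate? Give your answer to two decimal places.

4.13

Sum of ASFRs = 171.8 + 327.5 + 263.8 + 57.9 + 4.2 + 0.1 + 0.0 = 825.3
TFR = 5 × 825.3 / 1000 = 4.1265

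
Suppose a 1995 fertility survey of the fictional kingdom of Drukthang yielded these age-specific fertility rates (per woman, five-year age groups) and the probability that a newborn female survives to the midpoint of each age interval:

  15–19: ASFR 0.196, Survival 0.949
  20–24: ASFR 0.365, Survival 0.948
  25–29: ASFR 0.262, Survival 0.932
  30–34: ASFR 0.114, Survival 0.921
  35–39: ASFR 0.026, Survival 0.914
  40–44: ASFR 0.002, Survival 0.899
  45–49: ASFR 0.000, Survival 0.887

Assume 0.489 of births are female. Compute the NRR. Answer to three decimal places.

Proportion female at birth = 0.489.
Per-age-group product (5 × ASFR × survival probability):
  15–19: 5 × 0.196 × 0.949 = 0.93002
  20–24: 5 × 0.365 × 0.948 = 1.73010
  25–29: 5 × 0.262 × 0.932 = 1.22092
  30–34: 5 × 0.114 × 0.921 = 0.52497
  35–39: 5 × 0.026 × 0.914 = 0.11882
  40–44: 5 × 0.002 × 0.899 = 0.00899
  45–49: 5 × 0.000 × 0.887 = 0.00000
Sum = 4.53382
NRR = 0.489 × 4.53382 = 2.21704

2.217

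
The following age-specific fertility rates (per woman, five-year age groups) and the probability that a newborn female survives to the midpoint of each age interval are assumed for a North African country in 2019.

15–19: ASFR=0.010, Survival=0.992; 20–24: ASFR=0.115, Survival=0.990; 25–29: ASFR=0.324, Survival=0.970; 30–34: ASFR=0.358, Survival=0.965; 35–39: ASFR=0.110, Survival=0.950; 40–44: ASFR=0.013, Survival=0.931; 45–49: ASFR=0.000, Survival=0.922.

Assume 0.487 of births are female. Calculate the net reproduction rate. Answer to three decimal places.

2.192

Proportion female at birth = 0.487.
Each age group contributes 5 × ASFR × survival:
  15–19: 5 × 0.010 × 0.992 = 0.04960
  20–24: 5 × 0.115 × 0.990 = 0.56925
  25–29: 5 × 0.324 × 0.970 = 1.57140
  30–34: 5 × 0.358 × 0.965 = 1.72735
  35–39: 5 × 0.110 × 0.950 = 0.52250
  40–44: 5 × 0.013 × 0.931 = 0.06052
  45–49: 5 × 0.000 × 0.922 = 0.00000
Sum = 4.50062
NRR = 0.487 × 4.50062 = 2.19180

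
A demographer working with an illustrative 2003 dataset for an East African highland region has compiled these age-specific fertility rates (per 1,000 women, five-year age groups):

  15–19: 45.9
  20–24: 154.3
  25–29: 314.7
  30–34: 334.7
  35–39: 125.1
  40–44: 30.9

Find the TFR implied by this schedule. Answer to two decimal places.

Sum of ASFRs = 45.9 + 154.3 + 314.7 + 334.7 + 125.1 + 30.9 = 1005.6
TFR = 5 × 1005.6 / 1000 = 5.028

5.03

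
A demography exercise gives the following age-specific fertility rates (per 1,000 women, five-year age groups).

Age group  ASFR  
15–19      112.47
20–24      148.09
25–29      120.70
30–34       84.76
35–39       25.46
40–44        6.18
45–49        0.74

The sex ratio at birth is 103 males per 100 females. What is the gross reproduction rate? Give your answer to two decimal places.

1.23

Proportion female at birth = 100 / (100 + 103) = 0.49261.
Sum of ASFRs = 112.47 + 148.09 + 120.70 + 84.76 + 25.46 + 6.18 + 0.74 = 498.40
TFR = 5 × 498.40 / 1000 = 2.492
GRR = 0.49261 × 2.492 = 1.22758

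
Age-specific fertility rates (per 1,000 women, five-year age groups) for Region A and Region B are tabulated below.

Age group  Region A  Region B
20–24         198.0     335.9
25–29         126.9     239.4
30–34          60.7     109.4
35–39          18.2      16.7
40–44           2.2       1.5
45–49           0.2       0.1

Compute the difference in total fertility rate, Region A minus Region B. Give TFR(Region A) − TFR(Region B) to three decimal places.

Region A:
  Sum of ASFRs = 198.0 + 126.9 + 60.7 + 18.2 + 2.2 + 0.2 = 406.2
  TFR = 5 × 406.2 / 1000 = 2.031
Region B:
  Sum of ASFRs = 335.9 + 239.4 + 109.4 + 16.7 + 1.5 + 0.1 = 703.0
  TFR = 5 × 703.0 / 1000 = 3.515
Difference = 2.031 − 3.515 = -1.484

-1.484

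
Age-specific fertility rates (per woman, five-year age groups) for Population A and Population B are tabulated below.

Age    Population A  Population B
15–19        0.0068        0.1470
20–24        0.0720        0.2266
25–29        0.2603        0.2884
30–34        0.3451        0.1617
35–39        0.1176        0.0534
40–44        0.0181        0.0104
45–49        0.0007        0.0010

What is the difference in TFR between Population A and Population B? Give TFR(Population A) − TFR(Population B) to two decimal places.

Population A:
  Sum of ASFRs = 0.0068 + 0.0720 + 0.2603 + 0.3451 + 0.1176 + 0.0181 + 0.0007 = 0.8206
  TFR = 5 × 0.8206 = 4.103
Population B:
  Sum of ASFRs = 0.1470 + 0.2266 + 0.2884 + 0.1617 + 0.0534 + 0.0104 + 0.0010 = 0.8885
  TFR = 5 × 0.8885 = 4.4425
Difference = 4.103 − 4.4425 = -0.3395

-0.34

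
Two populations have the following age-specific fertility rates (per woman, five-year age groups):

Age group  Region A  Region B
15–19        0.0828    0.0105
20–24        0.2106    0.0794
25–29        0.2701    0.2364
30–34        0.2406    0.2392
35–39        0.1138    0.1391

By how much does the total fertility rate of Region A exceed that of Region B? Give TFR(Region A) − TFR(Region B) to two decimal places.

Region A:
  Sum of ASFRs = 0.0828 + 0.2106 + 0.2701 + 0.2406 + 0.1138 = 0.9179
  TFR = 5 × 0.9179 = 4.5895
Region B:
  Sum of ASFRs = 0.0105 + 0.0794 + 0.2364 + 0.2392 + 0.1391 = 0.7046
  TFR = 5 × 0.7046 = 3.523
Difference = 4.5895 − 3.523 = 1.0665

1.07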